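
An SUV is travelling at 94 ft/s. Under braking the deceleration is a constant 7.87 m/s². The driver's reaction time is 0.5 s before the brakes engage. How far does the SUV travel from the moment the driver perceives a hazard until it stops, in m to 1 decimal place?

Total stopping distance ≈ 66.5 m

94 ft/s × 0.3048 = 28.6512 m/s.
Reaction distance = v·t_r = 28.6512 × 0.5 = 14.326 m.
Braking distance = v²/(2a) = 28.6512² / (2 × 7.870) = 820.891 / 15.740 = 52.153 m.
Total = 14.326 + 52.153 = 66.479 m.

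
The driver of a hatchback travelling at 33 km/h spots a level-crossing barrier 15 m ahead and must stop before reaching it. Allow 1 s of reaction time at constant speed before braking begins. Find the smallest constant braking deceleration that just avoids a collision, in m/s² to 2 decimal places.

Required deceleration ≈ 7.20 m/s²

33 km/h ÷ 3.6 = 9.1667 m/s.
Distance covered during reaction = 9.1667 × 1 = 9.167 m.
Distance available for braking: 15 − 9.167 = 5.833 m.
v² = 2a·d ⇒ a = v²/(2d) = 9.1667² / (2 × 5.833) = 84.028 / 11.666 = 7.2028 m/s².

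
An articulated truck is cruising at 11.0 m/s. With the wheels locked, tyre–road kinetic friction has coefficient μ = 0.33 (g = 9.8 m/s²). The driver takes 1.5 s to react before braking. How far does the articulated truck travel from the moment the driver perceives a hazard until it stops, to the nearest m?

Total stopping distance ≈ 35 m

a = μg = 0.33 × 9.8 = 3.234 m/s².
Reaction distance = v·t_r = 11.0000 × 1.5 = 16.500 m.
Braking distance = v²/(2a) = 11.0000² / (2 × 3.234) = 121.000 / 6.468 = 18.707 m.
Total = 16.500 + 18.707 = 35.207 m.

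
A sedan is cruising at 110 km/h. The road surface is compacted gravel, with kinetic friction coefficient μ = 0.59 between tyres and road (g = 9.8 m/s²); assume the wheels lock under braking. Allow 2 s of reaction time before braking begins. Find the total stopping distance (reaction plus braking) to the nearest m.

110 km/h ÷ 3.6 = 30.5556 m/s.
a = μg = 0.59 × 9.8 = 5.782 m/s².
Reaction distance = v·t_r = 30.5556 × 2 = 61.111 m.
Braking distance = v²/(2a) = 30.5556² / (2 × 5.782) = 933.645 / 11.564 = 80.737 m.
Total = 61.111 + 80.737 = 141.848 m.

Total stopping distance ≈ 142 m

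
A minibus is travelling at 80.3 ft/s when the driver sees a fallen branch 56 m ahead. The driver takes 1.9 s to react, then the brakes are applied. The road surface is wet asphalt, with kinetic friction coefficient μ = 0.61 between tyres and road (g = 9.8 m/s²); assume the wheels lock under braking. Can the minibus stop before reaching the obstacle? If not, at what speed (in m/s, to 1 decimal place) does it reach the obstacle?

No — it strikes the obstacle at 22.0 m/s

80.3 ft/s × 0.3048 = 24.4754 m/s.
a = μg = 0.61 × 9.8 = 5.978 m/s².
Reaction distance = 24.4754 × 1.9 = 46.503 m.
Braking distance needed to stop: v²/(2a) = 599.045 / 11.956 = 50.104 m, so total needed = 46.503 + 50.104 = 96.607 m > 56 m — it cannot stop.
Distance remaining when braking begins: 56 − 46.503 = 9.497 m.
v² = v₀² − 2a·d = 599.045 − 2 × 5.978 × 9.497 = 485.499 m²/s².
v = √485.499 = 22.034 m/s.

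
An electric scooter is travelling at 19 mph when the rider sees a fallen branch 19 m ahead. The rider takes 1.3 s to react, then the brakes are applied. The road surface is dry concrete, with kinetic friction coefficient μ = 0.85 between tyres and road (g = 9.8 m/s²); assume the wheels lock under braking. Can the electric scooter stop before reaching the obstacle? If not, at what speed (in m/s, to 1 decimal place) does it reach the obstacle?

Yes — it stops about 3.6 m short of the obstacle, so it never reaches it

19 mph × 0.44704 = 8.4938 m/s.
a = μg = 0.85 × 9.8 = 8.330 m/s².
Reaction distance = 8.4938 × 1.3 = 11.042 m.
Braking distance = v²/(2a) = 72.145 / 16.660 = 4.330 m.
Total stopping distance = 11.042 + 4.330 = 15.372 m, vs 19 m available — it stops with 19 − 15.372 = 3.628 m to spare.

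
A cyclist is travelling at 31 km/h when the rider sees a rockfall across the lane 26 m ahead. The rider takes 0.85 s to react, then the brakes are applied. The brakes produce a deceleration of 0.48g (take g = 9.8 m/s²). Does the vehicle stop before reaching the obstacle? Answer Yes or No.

Yes

31 km/h ÷ 3.6 = 8.6111 m/s.
a = 0.48 × 9.8 = 4.704 m/s².
Reaction distance = 8.6111 × 0.85 = 7.319 m.
Braking distance = v²/(2a) = 74.151 / 9.408 = 7.882 m.
Total stopping distance = 7.319 + 7.882 = 15.201 m, vs 26 m available — it stops with 26 − 15.201 = 10.799 m to spare.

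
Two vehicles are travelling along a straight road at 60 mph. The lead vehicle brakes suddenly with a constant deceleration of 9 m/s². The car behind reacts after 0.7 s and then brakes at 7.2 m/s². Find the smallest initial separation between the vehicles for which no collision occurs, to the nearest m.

60 mph × 0.44704 = 26.8224 m/s.
Leader travels v²/(2a_L) = 719.441 / 18.000 = 39.969 m before stopping.
Follower covers v·t_r = 26.8224 × 0.7 = 18.776 m while reacting, then v²/(2a_F) = 719.441 / 14.400 = 49.961 m while braking, for a total of 18.776 + 49.961 = 68.737 m.
Since a_F ≤ a_L and the follower starts braking later, the follower is never slower than the leader, so the closest approach is when both have stopped.
Minimum gap = 68.737 − 39.969 = 28.768 m.

Minimum gap ≈ 29 m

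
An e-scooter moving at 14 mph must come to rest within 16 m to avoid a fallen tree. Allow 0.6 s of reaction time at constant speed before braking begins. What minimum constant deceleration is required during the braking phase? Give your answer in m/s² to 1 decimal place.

Required deceleration ≈ 1.6 m/s²

14 mph × 0.44704 = 6.2586 m/s.
Distance covered during reaction = 6.2586 × 0.6 = 3.755 m.
Distance available for braking: 16 − 3.755 = 12.245 m.
v² = 2a·d ⇒ a = v²/(2d) = 6.2586² / (2 × 12.245) = 39.170 / 24.490 = 1.5994 m/s².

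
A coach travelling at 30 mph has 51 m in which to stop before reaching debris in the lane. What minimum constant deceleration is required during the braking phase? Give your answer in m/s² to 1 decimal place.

30 mph × 0.44704 = 13.4112 m/s.
v² = 2a·d ⇒ a = v²/(2d) = 13.4112² / (2 × 51.000) = 179.860 / 102.000 = 1.7633 m/s².

Required deceleration ≈ 1.8 m/s²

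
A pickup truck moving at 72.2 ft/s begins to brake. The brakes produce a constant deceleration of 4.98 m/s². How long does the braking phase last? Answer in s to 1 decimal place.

Braking time ≈ 4.4 s

72.2 ft/s × 0.3048 = 22.0066 m/s.
Braking time = v/a = 22.0066 / 4.980 = 4.419 s.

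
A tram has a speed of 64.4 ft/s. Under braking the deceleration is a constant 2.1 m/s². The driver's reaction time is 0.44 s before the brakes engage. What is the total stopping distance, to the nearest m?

64.4 ft/s × 0.3048 = 19.6291 m/s.
Reaction distance = v·t_r = 19.6291 × 0.44 = 8.637 m.
Braking distance = v²/(2a) = 19.6291² / (2 × 2.100) = 385.302 / 4.200 = 91.739 m.
Total = 8.637 + 91.739 = 100.376 m.

Total stopping distance ≈ 100 m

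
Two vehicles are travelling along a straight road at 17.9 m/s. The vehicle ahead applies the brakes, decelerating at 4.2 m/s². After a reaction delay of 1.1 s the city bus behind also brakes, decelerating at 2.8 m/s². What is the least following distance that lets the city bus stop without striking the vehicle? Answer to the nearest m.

Minimum gap ≈ 39 m

Leader travels v²/(2a_L) = 320.410 / 8.400 = 38.144 m before stopping.
Follower covers v·t_r = 17.9000 × 1.1 = 19.690 m while reacting, then v²/(2a_F) = 320.410 / 5.600 = 57.216 m while braking, for a total of 19.690 + 57.216 = 76.906 m.
Since a_F ≤ a_L and the follower starts braking later, the follower is never slower than the leader, so the closest approach is when both have stopped.
Minimum gap = 76.906 − 38.144 = 38.762 m.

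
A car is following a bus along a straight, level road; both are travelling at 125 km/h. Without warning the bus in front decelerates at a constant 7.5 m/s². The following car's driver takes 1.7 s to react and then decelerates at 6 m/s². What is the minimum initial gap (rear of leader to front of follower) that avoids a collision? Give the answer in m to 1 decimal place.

125 km/h ÷ 3.6 = 34.7222 m/s.
Leader travels v²/(2a_L) = 1205.631 / 15.000 = 80.375 m before stopping.
Follower covers v·t_r = 34.7222 × 1.7 = 59.028 m while reacting, then v²/(2a_F) = 1205.631 / 12.000 = 100.469 m while braking, for a total of 59.028 + 100.469 = 159.497 m.
Since a_F ≤ a_L and the follower starts braking later, the follower is never slower than the leader, so the closest approach is when both have stopped.
Minimum gap = 159.497 − 80.375 = 79.122 m.

Minimum gap ≈ 79.1 m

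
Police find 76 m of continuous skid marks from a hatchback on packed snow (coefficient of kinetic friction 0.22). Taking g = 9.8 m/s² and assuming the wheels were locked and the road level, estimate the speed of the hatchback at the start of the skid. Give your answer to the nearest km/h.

Initial speed ≈ 65 km/h

Deceleration a = μg = 0.22 × 9.8 = 2.156 m/s².
v = √(2a·d) = √(2 × 2.156 × 76) = √327.712 = 18.1028 m/s.
= 18.1028 × 3.6 = 65.170 km/h.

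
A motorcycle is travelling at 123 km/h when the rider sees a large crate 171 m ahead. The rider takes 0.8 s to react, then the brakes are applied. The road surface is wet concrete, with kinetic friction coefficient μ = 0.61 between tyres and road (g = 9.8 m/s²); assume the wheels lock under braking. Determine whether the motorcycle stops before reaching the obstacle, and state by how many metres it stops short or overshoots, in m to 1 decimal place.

Yes — it stops 46.0 m short of the obstacle

123 km/h ÷ 3.6 = 34.1667 m/s.
a = μg = 0.61 × 9.8 = 5.978 m/s².
Reaction distance = 34.1667 × 0.8 = 27.333 m.
Braking distance = v²/(2a) = 1167.363 / 11.956 = 97.638 m.
Total stopping distance = 27.333 + 97.638 = 124.971 m, vs 171 m available — it stops with 171 − 124.971 = 46.029 m to spare.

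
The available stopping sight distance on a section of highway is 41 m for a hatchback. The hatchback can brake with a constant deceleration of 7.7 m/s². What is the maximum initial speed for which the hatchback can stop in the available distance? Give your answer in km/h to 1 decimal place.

Maximum speed ≈ 90.5 km/h

v²/(2a) = d ⇒ v = √(2 × 7.700 × 41) = √631.40 = 25.1277 m/s.
25.1277 m/s × 3.6 = 90.460 km/h.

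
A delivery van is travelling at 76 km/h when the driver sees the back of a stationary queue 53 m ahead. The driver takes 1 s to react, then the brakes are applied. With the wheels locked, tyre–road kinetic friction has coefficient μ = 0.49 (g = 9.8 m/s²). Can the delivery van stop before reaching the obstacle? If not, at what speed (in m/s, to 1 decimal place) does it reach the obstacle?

76 km/h ÷ 3.6 = 21.1111 m/s.
a = μg = 0.49 × 9.8 = 4.802 m/s².
Reaction distance = 21.1111 × 1 = 21.111 m.
Braking distance needed to stop: v²/(2a) = 445.679 / 9.604 = 46.406 m, so total needed = 21.111 + 46.406 = 67.517 m > 53 m — it cannot stop.
Distance remaining when braking begins: 53 − 21.111 = 31.889 m.
v² = v₀² − 2a·d = 445.679 − 2 × 4.802 × 31.889 = 139.417 m²/s².
v = √139.417 = 11.807 m/s.

No — it strikes the obstacle at 11.8 m/s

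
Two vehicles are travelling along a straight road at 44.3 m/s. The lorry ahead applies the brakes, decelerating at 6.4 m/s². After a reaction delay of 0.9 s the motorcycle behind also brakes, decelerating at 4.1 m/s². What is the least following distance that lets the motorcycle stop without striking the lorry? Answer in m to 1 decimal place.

Leader travels v²/(2a_L) = 1962.490 / 12.800 = 153.320 m before stopping.
Follower covers v·t_r = 44.3000 × 0.9 = 39.870 m while reacting, then v²/(2a_F) = 1962.490 / 8.200 = 239.328 m while braking, for a total of 39.870 + 239.328 = 279.198 m.
Since a_F ≤ a_L and the follower starts braking later, the follower is never slower than the leader, so the closest approach is when both have stopped.
Minimum gap = 279.198 − 153.320 = 125.878 m.

Minimum gap ≈ 125.9 m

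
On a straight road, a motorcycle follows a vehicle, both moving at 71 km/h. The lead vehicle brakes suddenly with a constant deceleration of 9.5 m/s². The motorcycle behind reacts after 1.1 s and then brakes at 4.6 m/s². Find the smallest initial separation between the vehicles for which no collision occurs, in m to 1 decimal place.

Minimum gap ≈ 43.5 m

71 km/h ÷ 3.6 = 19.7222 m/s.
Leader travels v²/(2a_L) = 388.965 / 19.000 = 20.472 m before stopping.
Follower covers v·t_r = 19.7222 × 1.1 = 21.694 m while reacting, then v²/(2a_F) = 388.965 / 9.200 = 42.279 m while braking, for a total of 21.694 + 42.279 = 63.973 m.
Since a_F ≤ a_L and the follower starts braking later, the follower is never slower than the leader, so the closest approach is when both have stopped.
Minimum gap = 63.973 − 20.472 = 43.501 m.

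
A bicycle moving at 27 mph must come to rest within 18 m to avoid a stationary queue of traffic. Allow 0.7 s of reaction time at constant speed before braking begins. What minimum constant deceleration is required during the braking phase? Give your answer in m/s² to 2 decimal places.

Required deceleration ≈ 7.63 m/s²

27 mph × 0.44704 = 12.0701 m/s.
Distance covered during reaction = 12.0701 × 0.7 = 8.449 m.
Distance available for braking: 18 − 8.449 = 9.551 m.
v² = 2a·d ⇒ a = v²/(2d) = 12.0701² / (2 × 9.551) = 145.687 / 19.102 = 7.6268 m/s².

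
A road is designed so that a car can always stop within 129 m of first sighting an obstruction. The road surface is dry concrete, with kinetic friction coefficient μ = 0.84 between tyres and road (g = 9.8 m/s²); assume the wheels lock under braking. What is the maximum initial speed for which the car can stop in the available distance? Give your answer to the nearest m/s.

Maximum speed ≈ 46 m/s

a = μg = 0.84 × 9.8 = 8.232 m/s².
v²/(2a) = d ⇒ v = √(2 × 8.232 × 129) = √2123.86 = 46.0854 m/s.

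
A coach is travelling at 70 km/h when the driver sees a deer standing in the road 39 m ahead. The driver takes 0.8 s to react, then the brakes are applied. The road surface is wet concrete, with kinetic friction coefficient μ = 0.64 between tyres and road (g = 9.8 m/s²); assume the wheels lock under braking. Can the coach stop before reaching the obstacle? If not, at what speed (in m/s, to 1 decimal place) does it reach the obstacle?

70 km/h ÷ 3.6 = 19.4444 m/s.
a = μg = 0.64 × 9.8 = 6.272 m/s².
Reaction distance = 19.4444 × 0.8 = 15.556 m.
Braking distance needed to stop: v²/(2a) = 378.085 / 12.544 = 30.141 m, so total needed = 15.556 + 30.141 = 45.697 m > 39 m — it cannot stop.
Distance remaining when braking begins: 39 − 15.556 = 23.444 m.
v² = v₀² − 2a·d = 378.085 − 2 × 6.272 × 23.444 = 84.003 m²/s².
v = √84.003 = 9.165 m/s.

No — it strikes the obstacle at 9.2 m/s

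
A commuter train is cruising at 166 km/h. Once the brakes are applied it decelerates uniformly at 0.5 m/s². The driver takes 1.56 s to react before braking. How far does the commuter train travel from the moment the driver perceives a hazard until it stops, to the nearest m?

166 km/h ÷ 3.6 = 46.1111 m/s.
Reaction distance = v·t_r = 46.1111 × 1.56 = 71.933 m.
Braking distance = v²/(2a) = 46.1111² / (2 × 0.500) = 2126.234 / 1.000 = 2126.234 m.
Total = 71.933 + 2126.234 = 2198.167 m.

Total stopping distance ≈ 2198 m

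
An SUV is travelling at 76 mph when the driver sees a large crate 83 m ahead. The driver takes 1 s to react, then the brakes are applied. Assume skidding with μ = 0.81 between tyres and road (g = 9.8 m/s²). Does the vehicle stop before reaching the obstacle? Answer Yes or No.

76 mph × 0.44704 = 33.9750 m/s.
a = μg = 0.81 × 9.8 = 7.938 m/s².
Reaction distance = 33.9750 × 1 = 33.975 m.
Braking distance = v²/(2a) = 1154.301 / 15.876 = 72.707 m.
Total stopping distance = 33.975 + 72.707 = 106.682 m, vs 83 m available — it cannot stop in time and overshoots by 106.682 − 83 = 23.682 m.

No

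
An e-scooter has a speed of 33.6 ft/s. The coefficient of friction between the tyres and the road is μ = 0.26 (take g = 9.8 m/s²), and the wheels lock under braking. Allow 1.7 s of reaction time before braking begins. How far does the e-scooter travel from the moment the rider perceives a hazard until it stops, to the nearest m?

Total stopping distance ≈ 38 m

33.6 ft/s × 0.3048 = 10.2413 m/s.
a = μg = 0.26 × 9.8 = 2.548 m/s².
Reaction distance = v·t_r = 10.2413 × 1.7 = 17.410 m.
Braking distance = v²/(2a) = 10.2413² / (2 × 2.548) = 104.884 / 5.096 = 20.582 m.
Total = 17.410 + 20.582 = 37.992 m.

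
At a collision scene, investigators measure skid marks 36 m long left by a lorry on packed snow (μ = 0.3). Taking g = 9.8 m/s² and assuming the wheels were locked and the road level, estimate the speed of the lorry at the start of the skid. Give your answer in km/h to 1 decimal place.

Deceleration a = μg = 0.3 × 9.8 = 2.940 m/s².
v = √(2a·d) = √(2 × 2.940 × 36) = √211.680 = 14.5492 m/s.
= 14.5492 × 3.6 = 52.377 km/h.

Initial speed ≈ 52.4 km/h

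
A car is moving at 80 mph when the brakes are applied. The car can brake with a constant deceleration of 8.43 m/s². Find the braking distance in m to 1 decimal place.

Braking distance ≈ 75.9 m

80 mph × 0.44704 = 35.7632 m/s.
Braking distance = v²/(2a) = 35.7632² / (2 × 8.430) = 1279.006 / 16.860 = 75.860 m.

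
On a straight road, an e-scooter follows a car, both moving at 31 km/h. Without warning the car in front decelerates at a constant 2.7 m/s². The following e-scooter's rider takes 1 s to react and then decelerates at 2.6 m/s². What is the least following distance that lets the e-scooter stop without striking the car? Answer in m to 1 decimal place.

31 km/h ÷ 3.6 = 8.6111 m/s.
Leader travels v²/(2a_L) = 74.151 / 5.400 = 13.732 m before stopping.
Follower covers v·t_r = 8.6111 × 1 = 8.611 m while reacting, then v²/(2a_F) = 74.151 / 5.200 = 14.260 m while braking, for a total of 8.611 + 14.260 = 22.871 m.
Since a_F ≤ a_L and the follower starts braking later, the follower is never slower than the leader, so the closest approach is when both have stopped.
Minimum gap = 22.871 − 13.732 = 9.139 m.

Minimum gap ≈ 9.1 m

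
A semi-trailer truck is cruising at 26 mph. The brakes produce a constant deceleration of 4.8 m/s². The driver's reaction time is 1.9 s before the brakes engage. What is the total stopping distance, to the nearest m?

Total stopping distance ≈ 36 m

26 mph × 0.44704 = 11.6230 m/s.
Reaction distance = v·t_r = 11.6230 × 1.9 = 22.084 m.
Braking distance = v²/(2a) = 11.6230² / (2 × 4.800) = 135.094 / 9.600 = 14.072 m.
Total = 22.084 + 14.072 = 36.156 m.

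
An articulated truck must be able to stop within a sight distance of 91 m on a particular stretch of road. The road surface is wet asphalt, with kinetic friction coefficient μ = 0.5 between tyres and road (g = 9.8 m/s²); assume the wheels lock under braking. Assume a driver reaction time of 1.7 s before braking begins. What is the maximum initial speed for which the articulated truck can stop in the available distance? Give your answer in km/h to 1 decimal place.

Maximum speed ≈ 81.6 km/h

a = μg = 0.5 × 9.8 = 4.900 m/s².
Stopping distance: v·t_r + v²/(2a) = 91 with t_r = 1.7 s and a = 4.900 m/s².
So v² + 16.660 v − 891.80 = 0.
Positive root: v = −a·t_r + √((a·t_r)² + 2a·d) = −8.330 + √(69.389 + 891.80) = 22.6730 m/s.
22.6730 m/s × 3.6 = 81.623 km/h.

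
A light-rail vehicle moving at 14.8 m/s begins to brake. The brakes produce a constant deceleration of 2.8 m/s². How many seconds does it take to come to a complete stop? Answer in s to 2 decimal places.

Braking time = v/a = 14.8000 / 2.800 = 5.286 s.

Braking time ≈ 5.29 s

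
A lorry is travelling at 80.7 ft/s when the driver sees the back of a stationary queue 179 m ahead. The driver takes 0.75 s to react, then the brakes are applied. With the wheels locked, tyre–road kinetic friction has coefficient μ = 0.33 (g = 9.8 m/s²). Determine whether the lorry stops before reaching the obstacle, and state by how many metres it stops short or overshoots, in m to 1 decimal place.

80.7 ft/s × 0.3048 = 24.5974 m/s.
a = μg = 0.33 × 9.8 = 3.234 m/s².
Reaction distance = 24.5974 × 0.75 = 18.448 m.
Braking distance = v²/(2a) = 605.032 / 6.468 = 93.542 m.
Total stopping distance = 18.448 + 93.542 = 111.990 m, vs 179 m available — it stops with 179 − 111.990 = 67.010 m to spare.

Yes — it stops 67.0 m short of the obstacle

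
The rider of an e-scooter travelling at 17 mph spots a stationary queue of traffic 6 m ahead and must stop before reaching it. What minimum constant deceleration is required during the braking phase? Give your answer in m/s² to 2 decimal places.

17 mph × 0.44704 = 7.5997 m/s.
v² = 2a·d ⇒ a = v²/(2d) = 7.5997² / (2 × 6.000) = 57.755 / 12.000 = 4.8129 m/s².

Required deceleration ≈ 4.81 m/s²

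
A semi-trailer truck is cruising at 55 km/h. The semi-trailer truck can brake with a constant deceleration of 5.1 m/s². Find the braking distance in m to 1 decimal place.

Braking distance ≈ 22.9 m

55 km/h ÷ 3.6 = 15.2778 m/s.
Braking distance = v²/(2a) = 15.2778² / (2 × 5.100) = 233.411 / 10.200 = 22.883 m.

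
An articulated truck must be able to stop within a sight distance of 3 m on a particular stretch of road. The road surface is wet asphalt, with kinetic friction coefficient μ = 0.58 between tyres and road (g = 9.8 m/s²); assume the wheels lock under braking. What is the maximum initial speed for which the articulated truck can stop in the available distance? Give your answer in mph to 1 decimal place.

Maximum speed ≈ 13.1 mph

a = μg = 0.58 × 9.8 = 5.684 m/s².
v²/(2a) = d ⇒ v = √(2 × 5.684 × 3) = √34.10 = 5.8395 m/s.
5.8395 m/s ÷ 0.44704 = 13.063 mph.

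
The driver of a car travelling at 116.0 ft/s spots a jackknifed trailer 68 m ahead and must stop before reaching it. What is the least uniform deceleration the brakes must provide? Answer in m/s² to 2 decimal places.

Required deceleration ≈ 9.19 m/s²

116 ft/s × 0.3048 = 35.3568 m/s.
v² = 2a·d ⇒ a = v²/(2d) = 35.3568² / (2 × 68.000) = 1250.103 / 136.000 = 9.1919 m/s².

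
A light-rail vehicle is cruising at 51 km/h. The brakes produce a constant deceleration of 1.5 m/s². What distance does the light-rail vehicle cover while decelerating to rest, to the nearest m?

51 km/h ÷ 3.6 = 14.1667 m/s.
Braking distance = v²/(2a) = 14.1667² / (2 × 1.500) = 200.695 / 3.000 = 66.898 m.

Braking distance ≈ 67 m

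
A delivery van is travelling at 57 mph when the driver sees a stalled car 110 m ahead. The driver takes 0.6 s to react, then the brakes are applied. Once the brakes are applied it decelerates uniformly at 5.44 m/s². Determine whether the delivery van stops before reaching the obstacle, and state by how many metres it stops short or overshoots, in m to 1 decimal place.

Yes — it stops 35.0 m short of the obstacle

57 mph × 0.44704 = 25.4813 m/s.
Reaction distance = 25.4813 × 0.6 = 15.289 m.
Braking distance = v²/(2a) = 649.297 / 10.880 = 59.678 m.
Total stopping distance = 15.289 + 59.678 = 74.967 m, vs 110 m available — it stops with 110 − 74.967 = 35.033 m to spare.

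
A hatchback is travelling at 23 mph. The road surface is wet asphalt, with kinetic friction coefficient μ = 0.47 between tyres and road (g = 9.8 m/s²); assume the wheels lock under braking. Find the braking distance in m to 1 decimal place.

Braking distance ≈ 11.5 m

23 mph × 0.44704 = 10.2819 m/s.
a = μg = 0.47 × 9.8 = 4.606 m/s².
Braking distance = v²/(2a) = 10.2819² / (2 × 4.606) = 105.717 / 9.212 = 11.476 m.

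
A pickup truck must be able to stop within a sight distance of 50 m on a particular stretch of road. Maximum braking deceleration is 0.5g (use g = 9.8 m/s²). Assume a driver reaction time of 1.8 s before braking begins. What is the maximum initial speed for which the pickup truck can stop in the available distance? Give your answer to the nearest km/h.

Maximum speed ≈ 54 km/h

a = 0.5 × 9.8 = 4.900 m/s².
Stopping distance: v·t_r + v²/(2a) = 50 with t_r = 1.8 s and a = 4.900 m/s².
So v² + 17.640 v − 490.00 = 0.
Positive root: v = −a·t_r + √((a·t_r)² + 2a·d) = −8.820 + √(77.792 + 490.00) = 15.0084 m/s.
15.0084 m/s × 3.6 = 54.030 km/h.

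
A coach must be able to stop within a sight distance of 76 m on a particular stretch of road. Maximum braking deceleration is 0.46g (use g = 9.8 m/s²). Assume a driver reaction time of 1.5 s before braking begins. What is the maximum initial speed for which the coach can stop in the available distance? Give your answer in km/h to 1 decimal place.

Maximum speed ≈ 73.0 km/h

a = 0.46 × 9.8 = 4.508 m/s².
Stopping distance: v·t_r + v²/(2a) = 76 with t_r = 1.5 s and a = 4.508 m/s².
So v² + 13.524 v − 685.22 = 0.
Positive root: v = −a·t_r + √((a·t_r)² + 2a·d) = −6.762 + √(45.725 + 685.22) = 20.2740 m/s.
20.2740 m/s × 3.6 = 72.986 km/h.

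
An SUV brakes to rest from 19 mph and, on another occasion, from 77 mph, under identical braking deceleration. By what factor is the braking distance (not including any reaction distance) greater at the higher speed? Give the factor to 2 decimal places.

Factor ≈ 16.42

Braking distance d = v²/(2a), so with a fixed, d ∝ v².
Factor = (77/19)² = 4.0526² = 16.4236.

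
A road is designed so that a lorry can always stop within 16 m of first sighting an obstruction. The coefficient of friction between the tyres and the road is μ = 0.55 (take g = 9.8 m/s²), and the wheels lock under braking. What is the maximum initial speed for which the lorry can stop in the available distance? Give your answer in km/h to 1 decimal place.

Maximum speed ≈ 47.3 km/h

a = μg = 0.55 × 9.8 = 5.390 m/s².
v²/(2a) = d ⇒ v = √(2 × 5.390 × 16) = √172.48 = 13.1332 m/s.
13.1332 m/s × 3.6 = 47.280 km/h.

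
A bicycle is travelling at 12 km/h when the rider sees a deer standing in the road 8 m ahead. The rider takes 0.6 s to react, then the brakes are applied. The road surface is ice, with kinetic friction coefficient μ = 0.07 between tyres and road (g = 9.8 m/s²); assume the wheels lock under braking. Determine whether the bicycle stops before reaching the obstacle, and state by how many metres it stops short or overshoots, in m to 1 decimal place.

12 km/h ÷ 3.6 = 3.3333 m/s.
a = μg = 0.07 × 9.8 = 0.686 m/s².
Reaction distance = 3.3333 × 0.6 = 2.000 m.
Braking distance = v²/(2a) = 11.111 / 1.372 = 8.098 m.
Total stopping distance = 2.000 + 8.098 = 10.098 m, vs 8 m available — it cannot stop in time and overshoots by 10.098 − 8 = 2.098 m.

No — it overshoots by 2.1 m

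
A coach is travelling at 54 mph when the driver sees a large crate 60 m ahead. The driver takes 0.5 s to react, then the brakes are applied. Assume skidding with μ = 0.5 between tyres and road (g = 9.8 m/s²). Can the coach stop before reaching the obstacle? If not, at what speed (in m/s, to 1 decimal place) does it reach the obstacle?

No — it strikes the obstacle at 10.6 m/s

54 mph × 0.44704 = 24.1402 m/s.
a = μg = 0.5 × 9.8 = 4.900 m/s².
Reaction distance = 24.1402 × 0.5 = 12.070 m.
Braking distance needed to stop: v²/(2a) = 582.749 / 9.800 = 59.464 m, so total needed = 12.070 + 59.464 = 71.534 m > 60 m — it cannot stop.
Distance remaining when braking begins: 60 − 12.070 = 47.930 m.
v² = v₀² − 2a·d = 582.749 − 2 × 4.900 × 47.930 = 113.035 m²/s².
v = √113.035 = 10.632 m/s.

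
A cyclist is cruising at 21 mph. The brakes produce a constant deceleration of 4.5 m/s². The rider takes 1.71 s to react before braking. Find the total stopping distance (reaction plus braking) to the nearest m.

21 mph × 0.44704 = 9.3878 m/s.
Reaction distance = v·t_r = 9.3878 × 1.71 = 16.053 m.
Braking distance = v²/(2a) = 9.3878² / (2 × 4.500) = 88.131 / 9.000 = 9.792 m.
Total = 16.053 + 9.792 = 25.845 m.

Total stopping distance ≈ 26 m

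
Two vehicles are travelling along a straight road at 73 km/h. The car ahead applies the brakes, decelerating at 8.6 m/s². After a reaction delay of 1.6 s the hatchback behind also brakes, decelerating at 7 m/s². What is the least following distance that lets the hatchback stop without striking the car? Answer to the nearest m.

Minimum gap ≈ 38 m

73 km/h ÷ 3.6 = 20.2778 m/s.
Leader travels v²/(2a_L) = 411.189 / 17.200 = 23.906 m before stopping.
Follower covers v·t_r = 20.2778 × 1.6 = 32.444 m while reacting, then v²/(2a_F) = 411.189 / 14.000 = 29.371 m while braking, for a total of 32.444 + 29.371 = 61.815 m.
Since a_F ≤ a_L and the follower starts braking later, the follower is never slower than the leader, so the closest approach is when both have stopped.
Minimum gap = 61.815 − 23.906 = 37.909 m.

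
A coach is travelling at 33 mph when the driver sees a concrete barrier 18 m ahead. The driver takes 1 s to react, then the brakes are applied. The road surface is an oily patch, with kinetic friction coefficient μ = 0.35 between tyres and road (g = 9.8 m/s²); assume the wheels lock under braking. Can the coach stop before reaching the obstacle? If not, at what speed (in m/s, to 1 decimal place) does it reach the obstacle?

33 mph × 0.44704 = 14.7523 m/s.
a = μg = 0.35 × 9.8 = 3.430 m/s².
Reaction distance = 14.7523 × 1 = 14.752 m.
Braking distance needed to stop: v²/(2a) = 217.630 / 6.860 = 31.724 m, so total needed = 14.752 + 31.724 = 46.476 m > 18 m — it cannot stop.
Distance remaining when braking begins: 18 − 14.752 = 3.248 m.
v² = v₀² − 2a·d = 217.630 − 2 × 3.430 × 3.248 = 195.349 m²/s².
v = √195.349 = 13.977 m/s.

No — it strikes the obstacle at 14.0 m/s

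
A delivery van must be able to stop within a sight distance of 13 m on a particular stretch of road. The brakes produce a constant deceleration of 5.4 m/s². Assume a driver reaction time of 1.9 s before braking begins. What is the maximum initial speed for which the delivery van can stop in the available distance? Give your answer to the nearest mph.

Stopping distance: v·t_r + v²/(2a) = 13 with t_r = 1.9 s and a = 5.400 m/s².
So v² + 20.520 v − 140.40 = 0.
Positive root: v = −a·t_r + √((a·t_r)² + 2a·d) = −10.260 + √(105.268 + 140.40) = 5.4138 m/s.
5.4138 m/s ÷ 0.44704 = 12.110 mph.

Maximum speed ≈ 12 mph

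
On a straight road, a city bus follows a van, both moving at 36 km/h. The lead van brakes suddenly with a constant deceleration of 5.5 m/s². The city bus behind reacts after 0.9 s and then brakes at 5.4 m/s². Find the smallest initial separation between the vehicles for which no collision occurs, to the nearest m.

Minimum gap ≈ 9 m

36 km/h ÷ 3.6 = 10.0000 m/s.
Leader travels v²/(2a_L) = 100.000 / 11.000 = 9.091 m before stopping.
Follower covers v·t_r = 10.0000 × 0.9 = 9.000 m while reacting, then v²/(2a_F) = 100.000 / 10.800 = 9.259 m while braking, for a total of 9.000 + 9.259 = 18.259 m.
Since a_F ≤ a_L and the follower starts braking later, the follower is never slower than the leader, so the closest approach is when both have stopped.
Minimum gap = 18.259 − 9.091 = 9.168 m.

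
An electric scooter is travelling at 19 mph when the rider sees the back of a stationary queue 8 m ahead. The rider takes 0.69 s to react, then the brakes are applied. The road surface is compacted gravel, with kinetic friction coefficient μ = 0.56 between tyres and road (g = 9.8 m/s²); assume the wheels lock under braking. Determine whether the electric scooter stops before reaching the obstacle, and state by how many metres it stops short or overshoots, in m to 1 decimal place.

19 mph × 0.44704 = 8.4938 m/s.
a = μg = 0.56 × 9.8 = 5.488 m/s².
Reaction distance = 8.4938 × 0.69 = 5.861 m.
Braking distance = v²/(2a) = 72.145 / 10.976 = 6.573 m.
Total stopping distance = 5.861 + 6.573 = 12.434 m, vs 8 m available — it cannot stop in time and overshoots by 12.434 − 8 = 4.434 m.

No — it overshoots by 4.4 m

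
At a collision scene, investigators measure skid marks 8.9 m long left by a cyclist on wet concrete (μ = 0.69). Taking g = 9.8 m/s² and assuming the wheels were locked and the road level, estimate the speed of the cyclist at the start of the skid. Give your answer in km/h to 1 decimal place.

Initial speed ≈ 39.5 km/h

Deceleration a = μg = 0.69 × 9.8 = 6.762 m/s².
v = √(2a·d) = √(2 × 6.762 × 8.9) = √120.364 = 10.9711 m/s.
= 10.9711 × 3.6 = 39.496 km/h.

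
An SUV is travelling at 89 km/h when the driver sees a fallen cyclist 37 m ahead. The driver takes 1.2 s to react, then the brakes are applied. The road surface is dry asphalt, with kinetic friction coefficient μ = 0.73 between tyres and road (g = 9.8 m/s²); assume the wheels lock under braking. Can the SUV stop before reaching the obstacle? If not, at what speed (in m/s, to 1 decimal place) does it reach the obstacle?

89 km/h ÷ 3.6 = 24.7222 m/s.
a = μg = 0.73 × 9.8 = 7.154 m/s².
Reaction distance = 24.7222 × 1.2 = 29.667 m.
Braking distance needed to stop: v²/(2a) = 611.187 / 14.308 = 42.716 m, so total needed = 29.667 + 42.716 = 72.383 m > 37 m — it cannot stop.
Distance remaining when braking begins: 37 − 29.667 = 7.333 m.
v² = v₀² − 2a·d = 611.187 − 2 × 7.154 × 7.333 = 506.266 m²/s².
v = √506.266 = 22.500 m/s.

No — it strikes the obstacle at 22.5 m/s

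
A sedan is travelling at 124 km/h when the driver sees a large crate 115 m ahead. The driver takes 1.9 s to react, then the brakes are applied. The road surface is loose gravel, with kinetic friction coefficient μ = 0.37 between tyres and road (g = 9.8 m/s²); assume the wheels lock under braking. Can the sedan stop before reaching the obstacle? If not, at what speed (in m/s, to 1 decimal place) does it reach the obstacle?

No — it strikes the obstacle at 28.8 m/s

124 km/h ÷ 3.6 = 34.4444 m/s.
a = μg = 0.37 × 9.8 = 3.626 m/s².
Reaction distance = 34.4444 × 1.9 = 65.444 m.
Braking distance needed to stop: v²/(2a) = 1186.417 / 7.252 = 163.599 m, so total needed = 65.444 + 163.599 = 229.043 m > 115 m — it cannot stop.
Distance remaining when braking begins: 115 − 65.444 = 49.556 m.
v² = v₀² − 2a·d = 1186.417 − 2 × 3.626 × 49.556 = 827.037 m²/s².
v = √827.037 = 28.758 m/s.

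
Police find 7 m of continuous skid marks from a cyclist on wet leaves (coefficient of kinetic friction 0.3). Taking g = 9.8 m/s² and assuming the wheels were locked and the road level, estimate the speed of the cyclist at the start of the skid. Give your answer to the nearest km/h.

Deceleration a = μg = 0.3 × 9.8 = 2.940 m/s².
v = √(2a·d) = √(2 × 2.940 × 7) = √41.160 = 6.4156 m/s.
= 6.4156 × 3.6 = 23.096 km/h.

Initial speed ≈ 23 km/h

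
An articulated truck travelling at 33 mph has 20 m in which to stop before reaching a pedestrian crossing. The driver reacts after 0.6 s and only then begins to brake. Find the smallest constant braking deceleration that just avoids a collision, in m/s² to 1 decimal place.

33 mph × 0.44704 = 14.7523 m/s.
Distance covered during reaction = 14.7523 × 0.6 = 8.851 m.
Distance available for braking: 20 − 8.851 = 11.149 m.
v² = 2a·d ⇒ a = v²/(2d) = 14.7523² / (2 × 11.149) = 217.630 / 22.298 = 9.7601 m/s².

Required deceleration ≈ 9.8 m/s²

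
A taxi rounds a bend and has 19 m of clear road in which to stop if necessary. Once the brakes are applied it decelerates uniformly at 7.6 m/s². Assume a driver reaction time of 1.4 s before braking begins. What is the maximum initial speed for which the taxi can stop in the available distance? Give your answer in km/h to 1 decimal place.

Maximum speed ≈ 33.9 km/h

Stopping distance: v·t_r + v²/(2a) = 19 with t_r = 1.4 s and a = 7.600 m/s².
So v² + 21.280 v − 288.80 = 0.
Positive root: v = −a·t_r + √((a·t_r)² + 2a·d) = −10.640 + √(113.210 + 288.80) = 9.4102 m/s.
9.4102 m/s × 3.6 = 33.877 km/h.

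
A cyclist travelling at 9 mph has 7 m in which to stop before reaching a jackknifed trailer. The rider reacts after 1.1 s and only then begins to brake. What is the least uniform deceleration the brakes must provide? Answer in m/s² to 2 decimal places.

9 mph × 0.44704 = 4.0234 m/s.
Distance covered during reaction = 4.0234 × 1.1 = 4.426 m.
Distance available for braking: 7 − 4.426 = 2.574 m.
v² = 2a·d ⇒ a = v²/(2d) = 4.0234² / (2 × 2.574) = 16.188 / 5.148 = 3.1445 m/s².

Required deceleration ≈ 3.14 m/s²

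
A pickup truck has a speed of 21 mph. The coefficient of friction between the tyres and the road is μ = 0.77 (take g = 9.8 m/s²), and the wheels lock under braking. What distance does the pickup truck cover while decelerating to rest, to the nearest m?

21 mph × 0.44704 = 9.3878 m/s.
a = μg = 0.77 × 9.8 = 7.546 m/s².
Braking distance = v²/(2a) = 9.3878² / (2 × 7.546) = 88.131 / 15.092 = 5.840 m.

Braking distance ≈ 6 m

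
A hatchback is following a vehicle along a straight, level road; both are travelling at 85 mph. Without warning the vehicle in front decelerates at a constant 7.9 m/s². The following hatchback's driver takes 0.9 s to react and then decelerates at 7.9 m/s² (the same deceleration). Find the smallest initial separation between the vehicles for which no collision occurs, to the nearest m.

Minimum gap ≈ 34 m

85 mph × 0.44704 = 37.9984 m/s.
Leader travels v²/(2a_L) = 1443.878 / 15.800 = 91.385 m before stopping.
Follower covers v·t_r = 37.9984 × 0.9 = 34.199 m while reacting, then v²/(2a_F) = 1443.878 / 15.800 = 91.385 m while braking, for a total of 34.199 + 91.385 = 125.584 m.
Since a_F ≤ a_L and the follower starts braking later, the follower is never slower than the leader, so the closest approach is when both have stopped.
Minimum gap = 125.584 − 91.385 = 34.199 m.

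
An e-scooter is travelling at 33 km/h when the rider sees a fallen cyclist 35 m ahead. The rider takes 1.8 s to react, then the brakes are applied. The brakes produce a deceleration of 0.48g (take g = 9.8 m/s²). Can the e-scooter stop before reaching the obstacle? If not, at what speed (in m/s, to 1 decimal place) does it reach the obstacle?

33 km/h ÷ 3.6 = 9.1667 m/s.
a = 0.48 × 9.8 = 4.704 m/s².
Reaction distance = 9.1667 × 1.8 = 16.500 m.
Braking distance = v²/(2a) = 84.028 / 9.408 = 8.932 m.
Total stopping distance = 16.500 + 8.932 = 25.432 m, vs 35 m available — it stops with 35 − 25.432 = 9.568 m to spare.

Yes — it stops about 9.6 m short of the obstacle, so it never reaches it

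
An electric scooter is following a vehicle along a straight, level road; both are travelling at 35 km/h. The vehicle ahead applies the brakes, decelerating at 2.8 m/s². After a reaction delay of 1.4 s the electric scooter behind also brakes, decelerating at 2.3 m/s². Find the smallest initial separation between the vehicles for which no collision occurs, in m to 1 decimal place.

Minimum gap ≈ 17.3 m

35 km/h ÷ 3.6 = 9.7222 m/s.
Leader travels v²/(2a_L) = 94.521 / 5.600 = 16.879 m before stopping.
Follower covers v·t_r = 9.7222 × 1.4 = 13.611 m while reacting, then v²/(2a_F) = 94.521 / 4.600 = 20.548 m while braking, for a total of 13.611 + 20.548 = 34.159 m.
Since a_F ≤ a_L and the follower starts braking later, the follower is never slower than the leader, so the closest approach is when both have stopped.
Minimum gap = 34.159 − 16.879 = 17.280 m.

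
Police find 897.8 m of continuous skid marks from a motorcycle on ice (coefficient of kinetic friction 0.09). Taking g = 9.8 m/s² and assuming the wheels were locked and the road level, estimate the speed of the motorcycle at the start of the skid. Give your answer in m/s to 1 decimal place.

Initial speed ≈ 39.8 m/s

Deceleration a = μg = 0.09 × 9.8 = 0.882 m/s².
v = √(2a·d) = √(2 × 0.882 × 897.8) = √1583.719 = 39.7960 m/s.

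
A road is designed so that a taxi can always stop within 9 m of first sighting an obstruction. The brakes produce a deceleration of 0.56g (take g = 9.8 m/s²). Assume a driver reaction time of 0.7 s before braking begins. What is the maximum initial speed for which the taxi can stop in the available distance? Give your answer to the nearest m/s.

Maximum speed ≈ 7 m/s

a = 0.56 × 9.8 = 5.488 m/s².
Stopping distance: v·t_r + v²/(2a) = 9 with t_r = 0.7 s and a = 5.488 m/s².
So v² + 7.683 v − 98.78 = 0.
Positive root: v = −a·t_r + √((a·t_r)² + 2a·d) = −3.842 + √(14.761 + 98.78) = 6.8136 m/s.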